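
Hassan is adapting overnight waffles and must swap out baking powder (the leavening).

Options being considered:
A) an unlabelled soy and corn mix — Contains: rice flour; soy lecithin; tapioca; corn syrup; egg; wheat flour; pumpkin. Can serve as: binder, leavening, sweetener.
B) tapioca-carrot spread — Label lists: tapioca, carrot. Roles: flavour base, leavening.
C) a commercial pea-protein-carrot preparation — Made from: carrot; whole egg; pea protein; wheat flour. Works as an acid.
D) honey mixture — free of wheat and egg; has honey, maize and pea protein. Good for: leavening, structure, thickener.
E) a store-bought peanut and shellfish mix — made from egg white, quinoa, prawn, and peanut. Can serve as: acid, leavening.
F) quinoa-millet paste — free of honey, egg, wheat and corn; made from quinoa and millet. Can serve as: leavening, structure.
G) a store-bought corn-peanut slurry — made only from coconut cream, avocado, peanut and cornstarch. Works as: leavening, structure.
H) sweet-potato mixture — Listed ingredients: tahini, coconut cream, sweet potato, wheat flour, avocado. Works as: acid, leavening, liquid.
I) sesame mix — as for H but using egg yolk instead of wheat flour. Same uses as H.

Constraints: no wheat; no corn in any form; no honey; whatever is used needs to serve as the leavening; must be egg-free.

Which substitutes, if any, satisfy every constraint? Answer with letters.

B, F

A: has corn syrup, so not corn-free; has wheat flour, so not wheat-free (and 1 more) — no
B: all constraints satisfied — keep
C: not usable as a leavening; has wheat flour, so not wheat-free (and 1 more) — no
D: has maize, so not corn-free; has honey, so not honey-free — reject
E: has egg white, so not egg-free — reject
F: every rule checks out — keep
G: has cornstarch, so not corn-free — out
H: has wheat flour, so not wheat-free — reject
I: has egg yolk, so not egg-free — out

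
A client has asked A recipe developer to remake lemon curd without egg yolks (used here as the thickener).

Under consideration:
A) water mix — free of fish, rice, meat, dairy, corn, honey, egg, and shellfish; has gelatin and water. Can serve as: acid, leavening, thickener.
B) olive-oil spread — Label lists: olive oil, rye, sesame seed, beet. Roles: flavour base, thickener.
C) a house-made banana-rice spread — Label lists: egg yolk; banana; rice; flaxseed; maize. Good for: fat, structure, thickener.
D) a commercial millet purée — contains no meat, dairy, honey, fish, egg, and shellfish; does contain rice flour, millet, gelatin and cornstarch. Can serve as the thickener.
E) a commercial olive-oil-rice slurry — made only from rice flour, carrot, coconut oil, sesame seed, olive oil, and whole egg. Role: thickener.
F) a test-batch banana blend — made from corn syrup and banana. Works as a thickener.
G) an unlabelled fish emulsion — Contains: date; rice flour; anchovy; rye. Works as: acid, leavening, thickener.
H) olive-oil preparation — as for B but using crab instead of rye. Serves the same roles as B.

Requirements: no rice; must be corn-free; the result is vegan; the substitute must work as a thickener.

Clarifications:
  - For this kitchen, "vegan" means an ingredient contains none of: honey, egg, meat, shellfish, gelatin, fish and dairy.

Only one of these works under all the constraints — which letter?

A: has gelatin, so not vegan — reject
B: nothing on the exclusion list — OK
C: has egg yolk, so not vegan; has maize, so not corn-free (and 1 more) — out
D: has gelatin, so not vegan; has cornstarch, so not corn-free (and 1 more) — out
E: has whole egg, so not vegan; has rice flour, so not rice-free — reject
F: has corn syrup, so not corn-free — out
G: has anchovy, so not vegan; has rice flour, so not rice-free — out
H: has crab, so not vegan — reject

B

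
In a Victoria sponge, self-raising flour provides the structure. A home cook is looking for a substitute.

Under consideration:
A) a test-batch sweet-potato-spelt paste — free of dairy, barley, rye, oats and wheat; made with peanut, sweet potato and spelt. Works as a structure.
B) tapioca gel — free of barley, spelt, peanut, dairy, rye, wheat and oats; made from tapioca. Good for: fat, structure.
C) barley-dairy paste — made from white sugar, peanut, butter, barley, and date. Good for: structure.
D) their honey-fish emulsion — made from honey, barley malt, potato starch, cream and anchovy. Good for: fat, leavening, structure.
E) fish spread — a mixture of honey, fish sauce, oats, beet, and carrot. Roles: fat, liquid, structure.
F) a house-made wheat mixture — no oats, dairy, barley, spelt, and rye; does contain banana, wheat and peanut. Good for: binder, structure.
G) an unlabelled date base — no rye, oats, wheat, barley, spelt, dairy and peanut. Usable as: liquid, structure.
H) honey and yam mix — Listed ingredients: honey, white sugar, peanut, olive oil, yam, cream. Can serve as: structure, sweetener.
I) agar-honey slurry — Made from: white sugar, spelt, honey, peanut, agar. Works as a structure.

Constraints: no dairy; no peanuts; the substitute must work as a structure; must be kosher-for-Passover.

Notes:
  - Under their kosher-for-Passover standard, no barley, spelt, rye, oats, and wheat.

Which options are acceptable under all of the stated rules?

B, G

A: has spelt, so not kosher-for-Passover; has peanut, so not peanut-free — reject
B: works as a structure, no peanut, kosher-for-Passover — valid
C: has barley, so not kosher-for-Passover; has peanut, so not peanut-free (and 1 more) — no
D: has barley malt, so not kosher-for-Passover; has cream, so not dairy-free — reject
E: has oats, so not kosher-for-Passover — reject
F: has wheat, so not kosher-for-Passover; has peanut, so not peanut-free — no
G: kosher-for-Passover, no peanut — valid
H: has peanut, so not peanut-free; has cream, so not dairy-free — out
I: has spelt, so not kosher-for-Passover; has peanut, so not peanut-free — no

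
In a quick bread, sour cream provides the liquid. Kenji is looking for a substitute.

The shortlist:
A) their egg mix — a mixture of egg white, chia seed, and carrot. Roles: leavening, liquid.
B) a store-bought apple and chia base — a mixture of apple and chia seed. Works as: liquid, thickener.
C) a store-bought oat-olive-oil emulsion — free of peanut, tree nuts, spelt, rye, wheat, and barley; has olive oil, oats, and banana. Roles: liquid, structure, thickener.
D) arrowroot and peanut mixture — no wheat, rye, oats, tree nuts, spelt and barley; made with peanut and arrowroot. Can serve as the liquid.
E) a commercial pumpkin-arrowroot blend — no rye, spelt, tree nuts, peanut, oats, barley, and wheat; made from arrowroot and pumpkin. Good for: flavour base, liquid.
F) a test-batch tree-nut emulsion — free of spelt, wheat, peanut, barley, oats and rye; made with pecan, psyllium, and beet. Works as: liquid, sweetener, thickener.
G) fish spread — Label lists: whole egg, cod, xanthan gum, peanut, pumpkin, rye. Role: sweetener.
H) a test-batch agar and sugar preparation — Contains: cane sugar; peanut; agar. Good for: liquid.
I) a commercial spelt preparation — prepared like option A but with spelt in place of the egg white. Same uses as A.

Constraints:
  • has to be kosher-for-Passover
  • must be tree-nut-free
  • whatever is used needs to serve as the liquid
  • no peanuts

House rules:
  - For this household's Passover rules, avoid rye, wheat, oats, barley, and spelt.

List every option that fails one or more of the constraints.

A: only egg white, carrot and chia seed; none excluded — keep
B: works as a liquid, kosher-for-Passover, no tree nuts — OK
C: has oats, so not kosher-for-Passover — no
D: has peanut, so not peanut-free — no
E: works as a liquid, no peanut, no tree nuts — valid
F: has pecan, so not tree-nut-free — no
G: not usable as a liquid; has rye, so not kosher-for-Passover (and 1 more) — no
H: has peanut, so not peanut-free — reject
I: has spelt, so not kosher-for-Passover — no

C, D, F, G, H, I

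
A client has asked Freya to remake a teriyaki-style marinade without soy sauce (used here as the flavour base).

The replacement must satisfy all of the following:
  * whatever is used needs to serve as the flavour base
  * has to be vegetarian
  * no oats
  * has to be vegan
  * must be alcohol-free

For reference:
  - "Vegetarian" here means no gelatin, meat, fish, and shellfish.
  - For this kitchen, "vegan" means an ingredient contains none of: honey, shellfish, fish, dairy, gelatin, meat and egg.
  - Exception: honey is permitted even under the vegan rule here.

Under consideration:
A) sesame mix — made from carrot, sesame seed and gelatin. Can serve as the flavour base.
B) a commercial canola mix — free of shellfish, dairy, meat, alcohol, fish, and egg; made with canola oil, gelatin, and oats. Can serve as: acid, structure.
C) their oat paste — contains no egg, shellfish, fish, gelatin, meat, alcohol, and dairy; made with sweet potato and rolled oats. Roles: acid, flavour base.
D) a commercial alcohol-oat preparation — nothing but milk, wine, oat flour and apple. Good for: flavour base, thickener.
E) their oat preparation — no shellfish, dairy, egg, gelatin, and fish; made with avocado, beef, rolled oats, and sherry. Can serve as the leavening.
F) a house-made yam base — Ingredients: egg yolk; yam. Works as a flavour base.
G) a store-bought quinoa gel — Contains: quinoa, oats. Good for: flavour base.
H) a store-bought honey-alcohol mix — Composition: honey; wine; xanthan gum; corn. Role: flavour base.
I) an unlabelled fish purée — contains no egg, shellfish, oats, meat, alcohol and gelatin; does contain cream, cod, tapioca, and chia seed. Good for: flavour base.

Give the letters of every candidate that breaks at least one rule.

A: has gelatin, so not vegetarian; has gelatin, so not vegan — reject
B: not usable as a flavour base; has gelatin, so not vegetarian (and 2 more) — out
C: has rolled oats, so not oat-free — reject
D: has milk, so not vegan; has oat flour, so not oat-free (and 1 more) — out
E: not usable as a flavour base; has beef, so not vegetarian (and 3 more) — out
F: has egg yolk, so not vegan — out
G: has oats, so not oat-free — reject
H: has wine, so not alcohol-free — reject
I: has cod, so not vegetarian; has cream, so not vegan — no

A, B, C, D, E, F, G, H, I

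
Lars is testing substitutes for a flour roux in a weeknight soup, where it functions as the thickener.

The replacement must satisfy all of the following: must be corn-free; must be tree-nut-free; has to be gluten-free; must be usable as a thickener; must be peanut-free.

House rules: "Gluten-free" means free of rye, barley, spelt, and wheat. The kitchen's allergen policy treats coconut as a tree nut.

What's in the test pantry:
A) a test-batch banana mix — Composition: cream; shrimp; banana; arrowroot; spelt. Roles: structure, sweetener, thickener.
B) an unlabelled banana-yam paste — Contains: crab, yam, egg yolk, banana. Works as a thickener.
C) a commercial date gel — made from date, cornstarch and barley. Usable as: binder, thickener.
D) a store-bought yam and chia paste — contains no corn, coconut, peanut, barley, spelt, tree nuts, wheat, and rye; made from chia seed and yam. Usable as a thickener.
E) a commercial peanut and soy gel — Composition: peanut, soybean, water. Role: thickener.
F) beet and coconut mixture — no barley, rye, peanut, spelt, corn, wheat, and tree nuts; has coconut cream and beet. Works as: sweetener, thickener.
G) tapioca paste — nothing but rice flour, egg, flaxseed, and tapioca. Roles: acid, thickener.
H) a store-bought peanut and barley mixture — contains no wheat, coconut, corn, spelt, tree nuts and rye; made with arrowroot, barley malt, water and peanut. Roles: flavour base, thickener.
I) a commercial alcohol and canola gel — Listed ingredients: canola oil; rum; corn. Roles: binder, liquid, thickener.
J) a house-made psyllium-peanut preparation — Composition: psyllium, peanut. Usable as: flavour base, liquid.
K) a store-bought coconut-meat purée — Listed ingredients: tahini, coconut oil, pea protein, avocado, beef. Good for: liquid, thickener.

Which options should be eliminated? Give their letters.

A, C, E, F, H, I, J, K

A: has spelt, so not gluten-free — no
B: every rule checks out — OK
C: has barley, so not gluten-free; has cornstarch, so not corn-free — reject
D: works as a thickener, gluten-free, no peanut — keep
E: has peanut, so not peanut-free — no
F: has coconut cream, so not tree-nut-free — out
G: egg and rice flour etc. — none of it excluded — valid
H: has barley malt, so not gluten-free; has peanut, so not peanut-free — no
I: has corn, so not corn-free — reject
J: not usable as a thickener; has peanut, so not peanut-free — out
K: has coconut oil, so not tree-nut-free — no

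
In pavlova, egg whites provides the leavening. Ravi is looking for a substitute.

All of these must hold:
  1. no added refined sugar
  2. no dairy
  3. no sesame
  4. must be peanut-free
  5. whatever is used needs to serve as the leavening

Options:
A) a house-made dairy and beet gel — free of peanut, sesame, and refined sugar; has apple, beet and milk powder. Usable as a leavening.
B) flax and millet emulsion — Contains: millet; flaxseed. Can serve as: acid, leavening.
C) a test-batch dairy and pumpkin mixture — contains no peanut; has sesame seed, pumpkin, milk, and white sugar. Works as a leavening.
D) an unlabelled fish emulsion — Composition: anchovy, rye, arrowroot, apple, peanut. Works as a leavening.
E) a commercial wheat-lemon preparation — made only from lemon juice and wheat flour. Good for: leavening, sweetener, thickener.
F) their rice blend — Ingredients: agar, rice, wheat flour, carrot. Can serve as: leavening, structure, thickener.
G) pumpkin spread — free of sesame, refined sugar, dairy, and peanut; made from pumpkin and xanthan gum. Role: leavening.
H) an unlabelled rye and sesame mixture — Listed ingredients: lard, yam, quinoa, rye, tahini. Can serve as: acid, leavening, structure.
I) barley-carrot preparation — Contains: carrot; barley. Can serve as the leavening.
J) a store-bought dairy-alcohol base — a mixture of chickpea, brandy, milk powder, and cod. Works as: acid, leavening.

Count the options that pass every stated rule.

5

A: has milk powder, so not dairy-free — reject
B: works as a leavening, no peanut, no sesame — OK
C: has milk, so not dairy-free; has white sugar, so not no-added-sugar (and 1 more) — no
D: has peanut, so not peanut-free — reject
E: all constraints satisfied — OK
F: rice and wheat flour etc. — none of it excluded — valid
G: no dairy, no sesame — valid
H: has tahini, so not sesame-free — out
I: only barley and carrot; none excluded — keep
J: has milk powder, so not dairy-free — reject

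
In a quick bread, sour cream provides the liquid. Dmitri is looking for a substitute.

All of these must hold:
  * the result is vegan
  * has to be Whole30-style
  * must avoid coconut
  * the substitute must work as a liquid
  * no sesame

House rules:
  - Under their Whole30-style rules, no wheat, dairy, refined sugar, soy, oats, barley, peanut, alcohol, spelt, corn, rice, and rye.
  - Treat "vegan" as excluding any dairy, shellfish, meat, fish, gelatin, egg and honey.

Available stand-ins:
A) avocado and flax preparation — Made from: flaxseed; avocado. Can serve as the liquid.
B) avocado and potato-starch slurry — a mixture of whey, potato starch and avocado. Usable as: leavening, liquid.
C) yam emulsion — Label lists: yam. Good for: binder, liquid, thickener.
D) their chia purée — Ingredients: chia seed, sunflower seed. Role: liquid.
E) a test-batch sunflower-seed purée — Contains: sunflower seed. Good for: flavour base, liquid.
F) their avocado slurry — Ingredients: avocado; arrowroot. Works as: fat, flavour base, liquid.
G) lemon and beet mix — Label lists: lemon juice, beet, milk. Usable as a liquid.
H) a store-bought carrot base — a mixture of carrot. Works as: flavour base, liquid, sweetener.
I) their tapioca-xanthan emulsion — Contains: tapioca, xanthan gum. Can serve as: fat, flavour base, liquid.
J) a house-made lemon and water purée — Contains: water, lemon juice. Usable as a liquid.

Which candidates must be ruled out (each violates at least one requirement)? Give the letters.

A: only flaxseed and avocado; none excluded — valid
B: has whey, so not Whole30-style; has whey, so not vegan — reject
C: only yam; none excluded — valid
D: nothing on the exclusion list — OK
E: works as a liquid, no sesame, Whole30-style — valid
F: nothing on the exclusion list — valid
G: has milk, so not Whole30-style; has milk, so not vegan — out
H: nothing on the exclusion list — keep
I: every rule checks out — OK
J: every rule checks out — valid

B, G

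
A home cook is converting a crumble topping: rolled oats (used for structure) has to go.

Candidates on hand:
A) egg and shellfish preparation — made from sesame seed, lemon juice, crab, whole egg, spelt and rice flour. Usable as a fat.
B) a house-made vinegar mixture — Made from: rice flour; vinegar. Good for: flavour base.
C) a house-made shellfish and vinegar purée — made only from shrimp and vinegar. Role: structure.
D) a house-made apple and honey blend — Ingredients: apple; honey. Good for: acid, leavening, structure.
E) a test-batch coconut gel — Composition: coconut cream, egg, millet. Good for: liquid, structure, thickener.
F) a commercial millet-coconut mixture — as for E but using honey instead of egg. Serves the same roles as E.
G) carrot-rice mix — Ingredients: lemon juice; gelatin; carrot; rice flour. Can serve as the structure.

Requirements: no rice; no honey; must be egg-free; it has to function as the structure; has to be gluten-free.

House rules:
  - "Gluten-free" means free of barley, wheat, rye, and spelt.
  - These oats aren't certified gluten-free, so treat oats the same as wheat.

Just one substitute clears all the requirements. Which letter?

C

A: not usable as a structure; has spelt, so not gluten-free (and 2 more) — out
B: not usable as a structure; has rice flour, so not rice-free — no
C: only shrimp and vinegar; none excluded — valid
D: has honey, so not honey-free — no
E: has egg, so not egg-free — out
F: has honey, so not honey-free — reject
G: has rice flour, so not rice-free — no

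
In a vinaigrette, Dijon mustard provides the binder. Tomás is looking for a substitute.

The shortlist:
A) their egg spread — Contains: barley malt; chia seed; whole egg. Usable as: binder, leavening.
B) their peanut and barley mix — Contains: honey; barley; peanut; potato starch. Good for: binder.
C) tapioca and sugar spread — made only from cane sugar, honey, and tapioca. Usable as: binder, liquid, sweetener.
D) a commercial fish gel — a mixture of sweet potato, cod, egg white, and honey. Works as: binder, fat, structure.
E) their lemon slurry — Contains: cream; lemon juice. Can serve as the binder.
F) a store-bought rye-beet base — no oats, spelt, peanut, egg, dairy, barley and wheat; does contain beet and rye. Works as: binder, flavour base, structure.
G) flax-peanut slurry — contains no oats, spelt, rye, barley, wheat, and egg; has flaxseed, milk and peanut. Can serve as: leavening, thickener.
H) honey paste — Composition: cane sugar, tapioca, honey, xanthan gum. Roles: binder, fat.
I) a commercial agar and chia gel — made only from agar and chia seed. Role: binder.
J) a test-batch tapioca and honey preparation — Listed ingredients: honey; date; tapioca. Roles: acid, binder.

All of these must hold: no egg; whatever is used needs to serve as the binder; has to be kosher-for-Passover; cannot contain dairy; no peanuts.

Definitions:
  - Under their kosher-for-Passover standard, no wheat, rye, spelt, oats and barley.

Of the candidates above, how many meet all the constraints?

A: has barley malt, so not kosher-for-Passover; has whole egg, so not egg-free — no
B: has barley, so not kosher-for-Passover; has peanut, so not peanut-free — out
C: only honey, cane sugar and tapioca; none excluded — keep
D: has egg white, so not egg-free — no
E: has cream, so not dairy-free — no
F: has rye, so not kosher-for-Passover — out
G: not usable as a binder; has peanut, so not peanut-free (and 1 more) — out
H: works as a binder, kosher-for-Passover, no egg — valid
I: only agar and chia seed; none excluded — valid
J: only honey, date, and tapioca; none excluded — keep

4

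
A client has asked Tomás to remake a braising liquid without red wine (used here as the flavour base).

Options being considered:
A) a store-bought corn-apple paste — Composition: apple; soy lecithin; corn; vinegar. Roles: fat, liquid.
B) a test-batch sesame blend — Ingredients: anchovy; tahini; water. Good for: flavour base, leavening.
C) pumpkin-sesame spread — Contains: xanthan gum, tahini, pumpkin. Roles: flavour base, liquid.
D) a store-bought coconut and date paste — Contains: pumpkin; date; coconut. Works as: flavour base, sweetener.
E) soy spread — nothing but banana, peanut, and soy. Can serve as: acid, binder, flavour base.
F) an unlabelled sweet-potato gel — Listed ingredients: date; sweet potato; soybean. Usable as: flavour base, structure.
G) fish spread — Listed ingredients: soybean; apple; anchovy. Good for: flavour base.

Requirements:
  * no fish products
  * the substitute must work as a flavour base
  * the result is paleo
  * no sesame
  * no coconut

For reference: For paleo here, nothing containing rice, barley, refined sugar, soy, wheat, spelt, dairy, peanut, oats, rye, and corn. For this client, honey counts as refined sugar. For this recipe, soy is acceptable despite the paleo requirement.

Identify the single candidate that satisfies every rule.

A: not usable as a flavour base; has corn, so not paleo — reject
B: has anchovy, so not fish-free; has tahini, so not sesame-free — out
C: has tahini, so not sesame-free — no
D: has coconut, so not coconut-free — reject
E: has peanut, so not paleo — out
F: soy is permitted under the paleo carve-out; nothing else excluded — valid
G: has anchovy, so not fish-free — reject

F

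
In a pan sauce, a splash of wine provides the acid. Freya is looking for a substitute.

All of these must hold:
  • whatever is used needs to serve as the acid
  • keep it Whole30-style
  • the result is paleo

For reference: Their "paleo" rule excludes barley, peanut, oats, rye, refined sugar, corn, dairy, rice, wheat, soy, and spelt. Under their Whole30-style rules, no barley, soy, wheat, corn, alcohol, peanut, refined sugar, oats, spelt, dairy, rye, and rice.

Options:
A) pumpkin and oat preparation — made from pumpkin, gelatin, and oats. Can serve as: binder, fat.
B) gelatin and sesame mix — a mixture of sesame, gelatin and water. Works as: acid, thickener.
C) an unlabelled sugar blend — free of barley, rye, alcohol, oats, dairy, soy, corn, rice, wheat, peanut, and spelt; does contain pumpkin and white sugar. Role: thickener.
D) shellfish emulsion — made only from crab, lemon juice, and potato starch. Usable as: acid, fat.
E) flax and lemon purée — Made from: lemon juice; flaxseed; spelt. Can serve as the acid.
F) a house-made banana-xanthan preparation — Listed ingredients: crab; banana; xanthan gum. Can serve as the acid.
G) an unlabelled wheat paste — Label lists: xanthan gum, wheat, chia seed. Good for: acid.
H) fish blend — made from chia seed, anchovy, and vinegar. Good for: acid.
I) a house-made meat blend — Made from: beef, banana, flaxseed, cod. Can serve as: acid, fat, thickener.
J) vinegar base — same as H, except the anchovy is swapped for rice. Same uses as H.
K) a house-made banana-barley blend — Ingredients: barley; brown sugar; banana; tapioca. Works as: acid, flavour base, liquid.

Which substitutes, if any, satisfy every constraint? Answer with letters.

A: not usable as an acid; has oats, so not paleo (and 1 more) — no
B: only gelatin, sesame, and water; none excluded — keep
C: not usable as an acid; has white sugar, so not paleo (and 1 more) — out
D: only crab, lemon juice and potato starch; none excluded — OK
E: has spelt, so not paleo; has spelt, so not Whole30-style — reject
F: works as an acid, paleo, Whole30-style — valid
G: has wheat, so not paleo; has wheat, so not Whole30-style — no
H: only anchovy, chia seed, and vinegar; none excluded — valid
I: Whole30-style, paleo — OK
J: has rice, so not paleo; has rice, so not Whole30-style — reject
K: has barley, so not paleo; has barley, so not Whole30-style — reject

B, D, F, H, I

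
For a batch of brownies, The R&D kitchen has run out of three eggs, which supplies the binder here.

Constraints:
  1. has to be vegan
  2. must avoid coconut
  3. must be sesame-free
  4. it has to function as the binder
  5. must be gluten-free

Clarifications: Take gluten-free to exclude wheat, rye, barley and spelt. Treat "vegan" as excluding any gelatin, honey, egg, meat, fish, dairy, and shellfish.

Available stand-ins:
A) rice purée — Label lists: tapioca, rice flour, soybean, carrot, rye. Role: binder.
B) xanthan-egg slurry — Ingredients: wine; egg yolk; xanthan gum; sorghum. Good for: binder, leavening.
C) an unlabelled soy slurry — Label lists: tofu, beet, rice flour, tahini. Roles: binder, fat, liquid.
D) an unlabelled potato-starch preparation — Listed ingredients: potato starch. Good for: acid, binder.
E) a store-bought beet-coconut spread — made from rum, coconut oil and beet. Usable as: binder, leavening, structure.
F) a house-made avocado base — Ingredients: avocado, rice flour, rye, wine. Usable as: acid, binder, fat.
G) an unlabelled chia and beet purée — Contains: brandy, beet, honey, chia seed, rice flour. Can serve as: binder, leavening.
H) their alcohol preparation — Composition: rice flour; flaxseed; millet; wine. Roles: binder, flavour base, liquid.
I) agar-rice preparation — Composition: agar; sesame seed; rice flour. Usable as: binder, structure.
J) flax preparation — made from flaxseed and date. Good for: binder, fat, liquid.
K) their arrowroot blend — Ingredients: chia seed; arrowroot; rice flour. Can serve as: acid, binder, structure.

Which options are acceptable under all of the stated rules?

A: has rye, so not gluten-free — reject
B: has egg yolk, so not vegan — no
C: has tahini, so not sesame-free — no
D: gluten-free, no sesame — OK
E: has coconut oil, so not coconut-free — no
F: has rye, so not gluten-free — reject
G: has honey, so not vegan — reject
H: every rule checks out — valid
I: has sesame seed, so not sesame-free — reject
J: every rule checks out — valid
K: only rice flour, chia seed, and arrowroot; none excluded — valid

D, H, J, K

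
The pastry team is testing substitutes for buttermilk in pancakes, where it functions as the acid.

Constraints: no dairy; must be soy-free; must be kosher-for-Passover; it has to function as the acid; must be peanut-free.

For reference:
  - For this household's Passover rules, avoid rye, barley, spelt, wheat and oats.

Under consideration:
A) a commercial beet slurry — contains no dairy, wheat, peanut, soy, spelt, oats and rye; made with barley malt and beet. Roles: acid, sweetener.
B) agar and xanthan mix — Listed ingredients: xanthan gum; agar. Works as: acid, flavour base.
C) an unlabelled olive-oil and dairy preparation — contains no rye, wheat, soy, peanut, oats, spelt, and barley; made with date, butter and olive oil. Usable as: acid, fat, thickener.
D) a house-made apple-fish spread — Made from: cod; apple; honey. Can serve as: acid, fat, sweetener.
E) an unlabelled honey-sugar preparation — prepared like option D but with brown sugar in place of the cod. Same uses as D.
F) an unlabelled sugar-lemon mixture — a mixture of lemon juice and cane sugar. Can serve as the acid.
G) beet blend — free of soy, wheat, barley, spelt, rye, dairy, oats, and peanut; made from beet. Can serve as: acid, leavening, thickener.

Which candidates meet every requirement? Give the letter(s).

B, D, E, F, G

A: has barley malt, so not kosher-for-Passover — reject
B: only agar and xanthan gum; none excluded — valid
C: has butter, so not dairy-free — no
D: every rule checks out — OK
E: no dairy, kosher-for-Passover — OK
F: only cane sugar and lemon juice; none excluded — OK
G: nothing on the exclusion list — valid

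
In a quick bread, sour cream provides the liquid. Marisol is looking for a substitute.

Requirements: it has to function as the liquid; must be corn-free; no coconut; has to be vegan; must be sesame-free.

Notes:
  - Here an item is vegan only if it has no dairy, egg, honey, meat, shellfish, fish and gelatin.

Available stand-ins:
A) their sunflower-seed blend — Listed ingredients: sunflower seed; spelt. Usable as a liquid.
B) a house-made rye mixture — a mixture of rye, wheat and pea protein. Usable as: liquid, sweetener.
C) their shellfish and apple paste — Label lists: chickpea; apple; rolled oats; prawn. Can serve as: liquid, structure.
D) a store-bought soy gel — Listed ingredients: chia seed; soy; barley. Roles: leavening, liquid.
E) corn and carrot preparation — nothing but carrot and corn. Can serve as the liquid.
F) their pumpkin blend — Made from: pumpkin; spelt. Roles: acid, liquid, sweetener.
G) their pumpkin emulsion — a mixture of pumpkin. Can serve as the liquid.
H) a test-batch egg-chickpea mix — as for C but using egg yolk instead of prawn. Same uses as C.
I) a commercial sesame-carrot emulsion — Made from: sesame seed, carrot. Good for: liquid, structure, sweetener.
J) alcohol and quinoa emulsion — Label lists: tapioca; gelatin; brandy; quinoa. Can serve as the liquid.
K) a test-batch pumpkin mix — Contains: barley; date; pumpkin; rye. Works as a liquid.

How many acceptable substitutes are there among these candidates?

6

A: only spelt and sunflower seed; none excluded — keep
B: works as a liquid, no sesame, no corn — valid
C: has prawn, so not vegan — out
D: only barley, soy and chia seed; none excluded — valid
E: has corn, so not corn-free — out
F: nothing on the exclusion list — OK
G: nothing on the exclusion list — keep
H: has egg yolk, so not vegan — no
I: has sesame seed, so not sesame-free — no
J: has gelatin, so not vegan — reject
K: barley and rye etc. — none of it excluded — keep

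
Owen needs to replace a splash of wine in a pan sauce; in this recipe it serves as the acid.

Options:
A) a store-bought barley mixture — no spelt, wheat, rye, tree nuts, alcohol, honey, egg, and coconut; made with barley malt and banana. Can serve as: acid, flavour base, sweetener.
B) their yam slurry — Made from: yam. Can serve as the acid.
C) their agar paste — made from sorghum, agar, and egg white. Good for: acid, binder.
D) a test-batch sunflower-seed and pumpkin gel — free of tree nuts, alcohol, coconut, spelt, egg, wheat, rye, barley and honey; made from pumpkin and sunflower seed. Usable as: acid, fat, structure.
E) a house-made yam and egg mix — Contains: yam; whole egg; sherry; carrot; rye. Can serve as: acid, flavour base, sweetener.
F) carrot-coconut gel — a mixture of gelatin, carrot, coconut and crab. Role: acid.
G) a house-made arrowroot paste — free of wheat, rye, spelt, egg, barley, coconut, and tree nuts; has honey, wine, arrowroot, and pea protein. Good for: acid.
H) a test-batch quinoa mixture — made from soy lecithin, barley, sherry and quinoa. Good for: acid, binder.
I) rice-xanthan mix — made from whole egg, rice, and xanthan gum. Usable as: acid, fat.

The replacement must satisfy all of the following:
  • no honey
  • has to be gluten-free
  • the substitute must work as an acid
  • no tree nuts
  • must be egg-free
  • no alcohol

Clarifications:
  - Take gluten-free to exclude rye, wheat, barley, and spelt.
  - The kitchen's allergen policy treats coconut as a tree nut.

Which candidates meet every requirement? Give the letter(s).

A: has barley malt, so not gluten-free — reject
B: works as an acid, gluten-free, no honey — valid
C: has egg white, so not egg-free — out
D: tree-nut-free, no alcohol — valid
E: has rye, so not gluten-free; has whole egg, so not egg-free (and 1 more) — out
F: has coconut, so not tree-nut-free — no
G: has wine, so not alcohol-free; has honey, so not honey-free — no
H: has barley, so not gluten-free; has sherry, so not alcohol-free — reject
I: has whole egg, so not egg-free — out

B, D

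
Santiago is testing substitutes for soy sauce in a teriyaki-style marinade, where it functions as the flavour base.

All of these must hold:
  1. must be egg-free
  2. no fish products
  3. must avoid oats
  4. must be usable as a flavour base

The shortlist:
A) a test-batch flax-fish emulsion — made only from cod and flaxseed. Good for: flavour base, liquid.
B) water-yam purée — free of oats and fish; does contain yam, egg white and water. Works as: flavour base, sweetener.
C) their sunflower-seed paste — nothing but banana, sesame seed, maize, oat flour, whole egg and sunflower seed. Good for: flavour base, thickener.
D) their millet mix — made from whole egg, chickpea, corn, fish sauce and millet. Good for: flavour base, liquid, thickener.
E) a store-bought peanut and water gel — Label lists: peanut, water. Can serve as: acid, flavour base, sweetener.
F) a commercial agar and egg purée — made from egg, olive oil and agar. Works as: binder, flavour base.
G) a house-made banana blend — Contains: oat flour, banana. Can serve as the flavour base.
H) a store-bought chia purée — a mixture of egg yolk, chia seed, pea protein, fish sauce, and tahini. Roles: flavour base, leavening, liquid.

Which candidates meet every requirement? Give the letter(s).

E

A: has cod, so not fish-free — no
B: has egg white, so not egg-free — reject
C: has whole egg, so not egg-free; has oat flour, so not oat-free — no
D: has fish sauce, so not fish-free; has whole egg, so not egg-free — out
E: every rule checks out — OK
F: has egg, so not egg-free — no
G: has oat flour, so not oat-free — reject
H: has fish sauce, so not fish-free; has egg yolk, so not egg-free — reject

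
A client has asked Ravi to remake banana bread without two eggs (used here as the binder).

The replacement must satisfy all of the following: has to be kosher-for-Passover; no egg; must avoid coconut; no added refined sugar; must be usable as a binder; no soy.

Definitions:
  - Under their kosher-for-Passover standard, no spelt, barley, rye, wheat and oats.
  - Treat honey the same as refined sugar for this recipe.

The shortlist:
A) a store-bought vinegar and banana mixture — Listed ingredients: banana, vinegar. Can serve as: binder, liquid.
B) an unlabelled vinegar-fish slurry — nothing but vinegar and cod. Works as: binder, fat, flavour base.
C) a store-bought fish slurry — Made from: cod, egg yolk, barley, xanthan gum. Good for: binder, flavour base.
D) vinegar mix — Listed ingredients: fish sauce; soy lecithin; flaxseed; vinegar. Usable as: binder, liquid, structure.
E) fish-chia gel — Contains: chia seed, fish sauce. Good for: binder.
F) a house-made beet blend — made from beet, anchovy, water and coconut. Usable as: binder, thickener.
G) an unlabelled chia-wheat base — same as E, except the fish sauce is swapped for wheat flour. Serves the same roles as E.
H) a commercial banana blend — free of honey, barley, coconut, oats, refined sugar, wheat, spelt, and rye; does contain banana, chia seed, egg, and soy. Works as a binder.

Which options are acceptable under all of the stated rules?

A, B, E

A: works as a binder, no coconut, no soy — OK
B: nothing on the exclusion list — keep
C: has barley, so not kosher-for-Passover; has egg yolk, so not egg-free — no
D: has soy lecithin, so not soy-free — no
E: only fish sauce and chia seed; none excluded — OK
F: has coconut, so not coconut-free — out
G: has wheat flour, so not kosher-for-Passover — no
H: has soy, so not soy-free; has egg, so not egg-free — out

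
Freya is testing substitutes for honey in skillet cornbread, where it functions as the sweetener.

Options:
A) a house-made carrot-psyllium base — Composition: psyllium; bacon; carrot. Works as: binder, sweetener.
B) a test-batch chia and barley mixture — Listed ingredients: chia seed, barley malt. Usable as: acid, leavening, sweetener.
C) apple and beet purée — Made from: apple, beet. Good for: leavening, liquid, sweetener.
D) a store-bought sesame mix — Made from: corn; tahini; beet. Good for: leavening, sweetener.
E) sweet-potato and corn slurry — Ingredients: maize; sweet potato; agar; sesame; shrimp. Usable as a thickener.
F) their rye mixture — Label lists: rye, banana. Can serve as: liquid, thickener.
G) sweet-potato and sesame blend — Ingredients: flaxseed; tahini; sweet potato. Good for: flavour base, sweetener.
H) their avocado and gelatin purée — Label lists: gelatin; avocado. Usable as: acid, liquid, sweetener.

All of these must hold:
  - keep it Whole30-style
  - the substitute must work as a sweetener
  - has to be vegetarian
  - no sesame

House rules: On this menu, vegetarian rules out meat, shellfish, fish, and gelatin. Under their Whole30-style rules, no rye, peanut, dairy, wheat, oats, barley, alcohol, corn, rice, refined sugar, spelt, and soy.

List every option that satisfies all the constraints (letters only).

A: has bacon, so not vegetarian — out
B: has barley malt, so not Whole30-style — no
C: nothing on the exclusion list — valid
D: has corn, so not Whole30-style; has tahini, so not sesame-free — reject
E: not usable as a sweetener; has shrimp, so not vegetarian (and 2 more) — out
F: not usable as a sweetener; has rye, so not Whole30-style — reject
G: has tahini, so not sesame-free — out
H: has gelatin, so not vegetarian — out

C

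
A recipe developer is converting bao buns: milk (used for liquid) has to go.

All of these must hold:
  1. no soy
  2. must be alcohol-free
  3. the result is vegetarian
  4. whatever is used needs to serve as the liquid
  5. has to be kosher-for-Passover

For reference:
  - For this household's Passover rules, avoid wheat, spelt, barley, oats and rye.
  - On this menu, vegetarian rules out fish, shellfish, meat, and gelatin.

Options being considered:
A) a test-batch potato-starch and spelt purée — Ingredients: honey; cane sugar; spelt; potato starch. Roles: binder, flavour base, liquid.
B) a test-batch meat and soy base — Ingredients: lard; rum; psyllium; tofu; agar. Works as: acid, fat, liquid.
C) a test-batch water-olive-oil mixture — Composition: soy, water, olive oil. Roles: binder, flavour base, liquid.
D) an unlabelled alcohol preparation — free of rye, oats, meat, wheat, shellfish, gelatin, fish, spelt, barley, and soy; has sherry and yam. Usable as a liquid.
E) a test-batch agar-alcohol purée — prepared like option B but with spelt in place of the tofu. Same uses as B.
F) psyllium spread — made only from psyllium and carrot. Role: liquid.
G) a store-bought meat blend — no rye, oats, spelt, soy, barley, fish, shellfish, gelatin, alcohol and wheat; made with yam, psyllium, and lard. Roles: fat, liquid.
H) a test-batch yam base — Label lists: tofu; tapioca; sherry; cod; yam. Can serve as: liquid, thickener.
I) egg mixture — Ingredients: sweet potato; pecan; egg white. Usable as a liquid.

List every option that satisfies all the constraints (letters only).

F, I

A: has spelt, so not kosher-for-Passover — out
B: has lard, so not vegetarian; has tofu, so not soy-free (and 1 more) — no
C: has soy, so not soy-free — no
D: has sherry, so not alcohol-free — out
E: has spelt, so not kosher-for-Passover; has lard, so not vegetarian (and 1 more) — reject
F: only psyllium and carrot; none excluded — keep
G: has lard, so not vegetarian — no
H: has cod, so not vegetarian; has tofu, so not soy-free (and 1 more) — no
I: only egg white, pecan and sweet potato; none excluded — valid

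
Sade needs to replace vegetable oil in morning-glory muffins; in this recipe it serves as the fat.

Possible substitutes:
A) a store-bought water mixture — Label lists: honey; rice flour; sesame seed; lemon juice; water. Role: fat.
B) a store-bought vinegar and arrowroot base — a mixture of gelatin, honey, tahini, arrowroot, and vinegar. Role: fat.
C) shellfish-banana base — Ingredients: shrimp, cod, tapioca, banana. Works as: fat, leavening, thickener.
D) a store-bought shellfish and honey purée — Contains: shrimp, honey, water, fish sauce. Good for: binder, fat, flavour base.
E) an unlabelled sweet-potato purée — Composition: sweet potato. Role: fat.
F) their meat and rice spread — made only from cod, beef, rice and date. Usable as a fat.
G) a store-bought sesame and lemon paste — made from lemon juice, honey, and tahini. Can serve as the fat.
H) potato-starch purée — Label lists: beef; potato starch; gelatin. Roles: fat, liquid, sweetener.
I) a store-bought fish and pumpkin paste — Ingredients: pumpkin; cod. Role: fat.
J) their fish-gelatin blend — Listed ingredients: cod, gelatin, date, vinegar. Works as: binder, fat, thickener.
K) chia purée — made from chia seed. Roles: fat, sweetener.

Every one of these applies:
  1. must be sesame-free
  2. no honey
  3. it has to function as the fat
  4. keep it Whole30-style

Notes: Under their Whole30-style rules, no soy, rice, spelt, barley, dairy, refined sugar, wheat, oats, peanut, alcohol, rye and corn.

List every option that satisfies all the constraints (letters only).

C, E, H, I, J, K

A: has rice flour, so not Whole30-style; has sesame seed, so not sesame-free (and 1 more) — out
B: has tahini, so not sesame-free; has honey, so not honey-free — reject
C: works as a fat, no honey, Whole30-style — valid
D: has honey, so not honey-free — out
E: works as a fat, Whole30-style, no sesame — keep
F: has rice, so not Whole30-style — out
G: has tahini, so not sesame-free; has honey, so not honey-free — no
H: nothing on the exclusion list — OK
I: no honey, Whole30-style — valid
J: cod and gelatin etc. — none of it excluded — OK
K: only chia seed; none excluded — OK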